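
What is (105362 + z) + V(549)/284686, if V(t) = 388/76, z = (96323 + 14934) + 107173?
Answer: 1751401937025/5409034 ≈ 3.2379e+5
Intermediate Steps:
z = 218430 (z = 111257 + 107173 = 218430)
V(t) = 97/19 (V(t) = 388*(1/76) = 97/19)
(105362 + z) + V(549)/284686 = (105362 + 218430) + (97/19)/284686 = 323792 + (97/19)*(1/284686) = 323792 + 97/5409034 = 1751401937025/5409034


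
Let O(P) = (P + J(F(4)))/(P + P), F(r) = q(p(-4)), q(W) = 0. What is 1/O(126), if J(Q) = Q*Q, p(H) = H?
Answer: 2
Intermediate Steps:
F(r) = 0
J(Q) = Q²
O(P) = ½ (O(P) = (P + 0²)/(P + P) = (P + 0)/((2*P)) = P*(1/(2*P)) = ½)
1/O(126) = 1/(½) = 2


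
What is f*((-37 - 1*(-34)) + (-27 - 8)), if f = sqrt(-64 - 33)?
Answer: -38*I*sqrt(97) ≈ -374.26*I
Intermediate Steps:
f = I*sqrt(97) (f = sqrt(-97) = I*sqrt(97) ≈ 9.8489*I)
f*((-37 - 1*(-34)) + (-27 - 8)) = (I*sqrt(97))*((-37 - 1*(-34)) + (-27 - 8)) = (I*sqrt(97))*((-37 + 34) - 35) = (I*sqrt(97))*(-3 - 35) = (I*sqrt(97))*(-38) = -38*I*sqrt(97)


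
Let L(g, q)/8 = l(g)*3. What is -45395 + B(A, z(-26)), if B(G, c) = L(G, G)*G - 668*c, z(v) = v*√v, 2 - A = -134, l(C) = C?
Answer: 398509 + 17368*I*√26 ≈ 3.9851e+5 + 88560.0*I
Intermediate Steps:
A = 136 (A = 2 - 1*(-134) = 2 + 134 = 136)
z(v) = v^(3/2)
L(g, q) = 24*g (L(g, q) = 8*(g*3) = 8*(3*g) = 24*g)
B(G, c) = -668*c + 24*G² (B(G, c) = (24*G)*G - 668*c = 24*G² - 668*c = -668*c + 24*G²)
-45395 + B(A, z(-26)) = -45395 + (-(-17368)*I*√26 + 24*136²) = -45395 + (-(-17368)*I*√26 + 24*18496) = -45395 + (17368*I*√26 + 443904) = -45395 + (443904 + 17368*I*√26) = 398509 + 17368*I*√26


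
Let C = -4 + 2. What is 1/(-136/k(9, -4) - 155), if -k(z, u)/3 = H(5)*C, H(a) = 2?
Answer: -3/499 ≈ -0.0060120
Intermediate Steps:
C = -2
k(z, u) = 12 (k(z, u) = -6*(-2) = -3*(-4) = 12)
1/(-136/k(9, -4) - 155) = 1/(-136/12 - 155) = 1/(-136*1/12 - 155) = 1/(-34/3 - 155) = 1/(-499/3) = -3/499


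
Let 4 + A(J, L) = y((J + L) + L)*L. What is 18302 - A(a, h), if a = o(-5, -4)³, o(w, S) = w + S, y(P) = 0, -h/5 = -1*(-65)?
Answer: 18306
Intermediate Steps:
h = -325 (h = -(-5)*(-65) = -5*65 = -325)
o(w, S) = S + w
a = -729 (a = (-4 - 5)³ = (-9)³ = -729)
A(J, L) = -4 (A(J, L) = -4 + 0*L = -4 + 0 = -4)
18302 - A(a, h) = 18302 - 1*(-4) = 18302 + 4 = 18306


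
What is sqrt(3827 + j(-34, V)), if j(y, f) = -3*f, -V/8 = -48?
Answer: 5*sqrt(107) ≈ 51.720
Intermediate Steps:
V = 384 (V = -8*(-48) = 384)
sqrt(3827 + j(-34, V)) = sqrt(3827 - 3*384) = sqrt(3827 - 1152) = sqrt(2675) = 5*sqrt(107)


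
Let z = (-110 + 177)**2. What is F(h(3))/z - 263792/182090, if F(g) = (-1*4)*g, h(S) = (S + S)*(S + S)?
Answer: -605191624/408701005 ≈ -1.4808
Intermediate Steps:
h(S) = 4*S**2 (h(S) = (2*S)*(2*S) = 4*S**2)
F(g) = -4*g
z = 4489 (z = 67**2 = 4489)
F(h(3))/z - 263792/182090 = -16*3**2/4489 - 263792/182090 = -16*9*(1/4489) - 263792*1/182090 = -4*36*(1/4489) - 131896/91045 = -144*1/4489 - 131896/91045 = -144/4489 - 131896/91045 = -605191624/408701005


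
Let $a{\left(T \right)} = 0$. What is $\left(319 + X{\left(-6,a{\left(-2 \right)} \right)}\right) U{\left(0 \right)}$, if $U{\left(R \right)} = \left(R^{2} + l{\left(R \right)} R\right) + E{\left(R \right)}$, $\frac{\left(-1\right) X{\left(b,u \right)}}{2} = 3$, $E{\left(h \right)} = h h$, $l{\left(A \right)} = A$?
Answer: $0$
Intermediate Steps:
$E{\left(h \right)} = h^{2}$
$X{\left(b,u \right)} = -6$ ($X{\left(b,u \right)} = \left(-2\right) 3 = -6$)
$U{\left(R \right)} = 3 R^{2}$ ($U{\left(R \right)} = \left(R^{2} + R R\right) + R^{2} = \left(R^{2} + R^{2}\right) + R^{2} = 2 R^{2} + R^{2} = 3 R^{2}$)
$\left(319 + X{\left(-6,a{\left(-2 \right)} \right)}\right) U{\left(0 \right)} = \left(319 - 6\right) 3 \cdot 0^{2} = 313 \cdot 3 \cdot 0 = 313 \cdot 0 = 0$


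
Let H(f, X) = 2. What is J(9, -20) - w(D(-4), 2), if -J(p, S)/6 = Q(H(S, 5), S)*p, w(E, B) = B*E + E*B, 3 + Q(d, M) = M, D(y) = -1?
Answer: 1246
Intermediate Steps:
Q(d, M) = -3 + M
w(E, B) = 2*B*E (w(E, B) = B*E + B*E = 2*B*E)
J(p, S) = -6*p*(-3 + S) (J(p, S) = -6*(-3 + S)*p = -6*p*(-3 + S))
J(9, -20) - w(D(-4), 2) = 6*9*(3 - 1*(-20)) - 2*2*(-1) = 6*9*(3 + 20) - 1*(-4) = 6*9*23 + 4 = 1242 + 4 = 1246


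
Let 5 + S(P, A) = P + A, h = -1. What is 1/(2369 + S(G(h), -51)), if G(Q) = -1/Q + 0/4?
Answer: 1/2314 ≈ 0.00043215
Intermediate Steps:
G(Q) = -1/Q (G(Q) = -1/Q + 0*(¼) = -1/Q + 0 = -1/Q)
S(P, A) = -5 + A + P (S(P, A) = -5 + (P + A) = -5 + (A + P) = -5 + A + P)
1/(2369 + S(G(h), -51)) = 1/(2369 + (-5 - 51 - 1/(-1))) = 1/(2369 + (-5 - 51 - 1*(-1))) = 1/(2369 + (-5 - 51 + 1)) = 1/(2369 - 55) = 1/2314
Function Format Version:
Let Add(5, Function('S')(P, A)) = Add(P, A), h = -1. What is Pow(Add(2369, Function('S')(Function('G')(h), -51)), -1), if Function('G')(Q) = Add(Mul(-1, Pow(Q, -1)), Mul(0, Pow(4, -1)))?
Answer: Rational(1, 2314) ≈ 0.00043215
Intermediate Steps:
Function('G')(Q) = Mul(-1, Pow(Q, -1)) (Function('G')(Q) = Add(Mul(-1, Pow(Q, -1)), Mul(0, Rational(1, 4))) = Add(Mul(-1, Pow(Q, -1)), 0) = Mul(-1, Pow(Q, -1)))
Function('S')(P, A) = Add(-5, A, P) (Function('S')(P, A) = Add(-5, Add(P, A)) = Add(-5, Add(A, P)) = Add(-5, A, P))
Pow(Add(2369, Function('S')(Function('G')(h), -51)), -1) = Pow(Add(2369, Add(-5, -51, Mul(-1, Pow(-1, -1)))), -1) = Pow(Add(2369, Add(-5, -51, Mul(-1, -1))), -1) = Pow(Add(2369, Add(-5, -51, 1)), -1) = Pow(Add(2369, -55), -1) = Pow(2314, -1) = Rational(1, 2314)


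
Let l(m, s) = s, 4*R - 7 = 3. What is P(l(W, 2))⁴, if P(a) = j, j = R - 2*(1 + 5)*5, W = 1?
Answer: 174900625/16 ≈ 1.0931e+7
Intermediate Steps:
R = 5/2 (R = 7/4 + (¼)*3 = 7/4 + ¾ = 5/2 ≈ 2.5000)
j = -115/2 (j = 5/2 - 2*(1 + 5)*5 = 5/2 - 12*5 = 5/2 - 2*30 = 5/2 - 60 = -115/2 ≈ -57.500)
P(a) = -115/2
P(l(W, 2))⁴ = (-115/2)⁴ = 174900625/16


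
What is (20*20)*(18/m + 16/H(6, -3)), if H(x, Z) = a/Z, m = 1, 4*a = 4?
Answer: -12000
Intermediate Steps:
a = 1 (a = (1/4)*4 = 1)
H(x, Z) = 1/Z
(20*20)*(18/m + 16/H(6, -3)) = (20*20)*(18/1 + 16/(1/(-3))) = 400*(18*1 + 16/(-1/3)) = 400*(18 + 16*(-3)) = 400*(18 - 48) = 400*(-30) = -12000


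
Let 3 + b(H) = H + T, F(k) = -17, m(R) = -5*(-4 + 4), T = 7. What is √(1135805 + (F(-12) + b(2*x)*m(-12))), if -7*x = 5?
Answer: 2*√283947 ≈ 1065.7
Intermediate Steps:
m(R) = 0 (m(R) = -5*0 = 0)
x = -5/7 (x = -⅐*5 = -5/7 ≈ -0.71429)
b(H) = 4 + H (b(H) = -3 + (H + 7) = -3 + (7 + H) = 4 + H)
√(1135805 + (F(-12) + b(2*x)*m(-12))) = √(1135805 + (-17 + (4 + 2*(-5/7))*0)) = √(1135805 + (-17 + (4 - 10/7)*0)) = √(1135805 + (-17 + (18/7)*0)) = √(1135805 + (-17 + 0)) = √(1135805 - 17) = √1135788 = 2*√283947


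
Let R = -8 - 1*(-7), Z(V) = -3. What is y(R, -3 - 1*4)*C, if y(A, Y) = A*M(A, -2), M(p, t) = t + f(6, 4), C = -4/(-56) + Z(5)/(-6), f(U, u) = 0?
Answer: 8/7 ≈ 1.1429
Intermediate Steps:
C = 4/7 (C = -4/(-56) - 3/(-6) = -4*(-1/56) - 3*(-⅙) = 1/14 + ½ = 4/7 ≈ 0.57143)
R = -1 (R = -8 + 7 = -1)
M(p, t) = t (M(p, t) = t + 0 = t)
y(A, Y) = -2*A (y(A, Y) = A*(-2) = -2*A)
y(R, -3 - 1*4)*C = -2*(-1)*(4/7) = 2*(4/7) = 8/7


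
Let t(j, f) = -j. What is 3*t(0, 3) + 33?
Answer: 33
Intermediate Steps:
3*t(0, 3) + 33 = 3*(-1*0) + 33 = 3*0 + 33 = 0 + 33 = 33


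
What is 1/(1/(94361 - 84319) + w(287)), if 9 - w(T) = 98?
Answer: -10042/893737 ≈ -0.011236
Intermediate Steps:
w(T) = -89 (w(T) = 9 - 1*98 = 9 - 98 = -89)
1/(1/(94361 - 84319) + w(287)) = 1/(1/(94361 - 84319) - 89) = 1/(1/10042 - 89) = 1/(-893737/10042) = -10042/893737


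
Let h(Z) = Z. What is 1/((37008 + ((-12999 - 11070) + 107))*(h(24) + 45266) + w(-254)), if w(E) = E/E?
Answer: 1/590853341 ≈ 1.6925e-9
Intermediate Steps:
w(E) = 1
1/((37008 + ((-12999 - 11070) + 107))*(h(24) + 45266) + w(-254)) = 1/((37008 + ((-12999 - 11070) + 107))*(24 + 45266) + 1) = 1/((37008 + (-24069 + 107))*45290 + 1) = 1/((37008 - 23962)*45290 + 1) = 1/(13046*45290 + 1) = 1/(590853340 + 1) = 1/590853341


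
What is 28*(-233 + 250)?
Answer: 476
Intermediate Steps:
28*(-233 + 250) = 28*17 = 476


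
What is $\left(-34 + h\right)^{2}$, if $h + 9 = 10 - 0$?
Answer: $1089$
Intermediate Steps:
$h = 1$ ($h = -9 + \left(10 - 0\right) = -9 + \left(10 + 0\right) = -9 + 10 = 1$)
$\left(-34 + h\right)^{2} = \left(-34 + 1\right)^{2} = \left(-33\right)^{2} = 1089$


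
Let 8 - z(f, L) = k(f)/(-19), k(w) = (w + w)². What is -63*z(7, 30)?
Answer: -21924/19 ≈ -1153.9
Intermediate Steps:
k(w) = 4*w² (k(w) = (2*w)² = 4*w²)
z(f, L) = 8 + 4*f²/19 (z(f, L) = 8 - 4*f²/(-19) = 8 - 4*f²*(-1)/19 = 8 - (-4)*f²/19 = 8 + 4*f²/19)
-63*z(7, 30) = -63*(8 + (4/19)*7²) = -63*(8 + (4/19)*49) = -63*(8 + 196/19) = -63*348/19 = -21924/19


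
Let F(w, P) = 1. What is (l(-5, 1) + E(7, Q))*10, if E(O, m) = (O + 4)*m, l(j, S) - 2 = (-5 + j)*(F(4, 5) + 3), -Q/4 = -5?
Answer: 1820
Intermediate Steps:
Q = 20 (Q = -4*(-5) = 20)
l(j, S) = -18 + 4*j (l(j, S) = 2 + (-5 + j)*(1 + 3) = 2 + (-5 + j)*4 = 2 + (-20 + 4*j) = -18 + 4*j)
E(O, m) = m*(4 + O) (E(O, m) = (4 + O)*m = m*(4 + O))
(l(-5, 1) + E(7, Q))*10 = ((-18 + 4*(-5)) + 20*(4 + 7))*10 = ((-18 - 20) + 20*11)*10 = (-38 + 220)*10 = 182*10 = 1820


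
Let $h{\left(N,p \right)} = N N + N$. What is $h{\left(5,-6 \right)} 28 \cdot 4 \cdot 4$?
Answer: $13440$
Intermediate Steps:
$h{\left(N,p \right)} = N + N^{2}$ ($h{\left(N,p \right)} = N^{2} + N = N + N^{2}$)
$h{\left(5,-6 \right)} 28 \cdot 4 \cdot 4 = 5 \left(1 + 5\right) 28 \cdot 4 \cdot 4 = 5 \cdot 6 \cdot 28 \cdot 16 = 30 \cdot 28 \cdot 16 = 840 \cdot 16 = 13440$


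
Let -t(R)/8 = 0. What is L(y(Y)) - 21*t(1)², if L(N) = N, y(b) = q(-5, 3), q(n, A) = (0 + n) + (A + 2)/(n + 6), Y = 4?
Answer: 0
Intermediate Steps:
t(R) = 0 (t(R) = -8*0 = 0)
q(n, A) = n + (2 + A)/(6 + n)
y(b) = 0 (y(b) = (2 + 3 + (-5)² + 6*(-5))/(6 - 5) = (2 + 3 + 25 - 30)/1 = 1*0 = 0)
L(y(Y)) - 21*t(1)² = 0 - 21*0² = 0 - 21*0 = 0 + 0 = 0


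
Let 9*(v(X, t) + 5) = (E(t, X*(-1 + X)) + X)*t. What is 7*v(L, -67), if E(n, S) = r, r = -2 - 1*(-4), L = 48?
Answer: -23765/9 ≈ -2640.6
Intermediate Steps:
r = 2 (r = -2 + 4 = 2)
E(n, S) = 2
v(X, t) = -5 + t*(2 + X)/9 (v(X, t) = -5 + ((2 + X)*t)/9 = -5 + (t*(2 + X))/9 = -5 + t*(2 + X)/9)
7*v(L, -67) = 7*(-5 + (2/9)*(-67) + (⅑)*48*(-67)) = 7*(-5 - 134/9 - 1072/3) = 7*(-3395/9) = -23765/9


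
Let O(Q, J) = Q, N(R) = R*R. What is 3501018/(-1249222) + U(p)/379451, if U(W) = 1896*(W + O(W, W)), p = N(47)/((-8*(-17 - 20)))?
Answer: -23922589509357/8769342936757 ≈ -2.7280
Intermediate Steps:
N(R) = R²
p = 2209/296 (p = 47²/((-8*(-17 - 20))) = 2209/((-8*(-37))) = 2209/296 ≈ 7.4628)
U(W) = 3792*W (U(W) = 1896*(W + W) = 1896*(2*W) = 3792*W)
3501018/(-1249222) + U(p)/379451 = 3501018/(-1249222) + (3792*(2209/296))/379451 = 3501018*(-1/1249222) + (1047066/37)*(1/379451) = -1750509/624611 + 1047066/14039687 = -23922589509357/8769342936757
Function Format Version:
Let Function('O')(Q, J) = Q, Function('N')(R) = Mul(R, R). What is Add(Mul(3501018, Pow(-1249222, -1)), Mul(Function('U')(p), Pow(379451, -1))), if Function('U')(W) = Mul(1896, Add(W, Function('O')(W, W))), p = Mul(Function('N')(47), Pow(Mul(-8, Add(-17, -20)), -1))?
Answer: Rational(-23922589509357, 8769342936757) ≈ -2.7280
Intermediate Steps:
Function('N')(R) = Pow(R, 2)
p = Rational(2209, 296) (p = Mul(Pow(47, 2), Pow(Mul(-8, Add(-17, -20)), -1)) = Mul(2209, Pow(Mul(-8, -37), -1)) = Mul(2209, Pow(296, -1)) = Mul(2209, Rational(1, 296)) = Rational(2209, 296) ≈ 7.4628)
Function('U')(W) = Mul(3792, W) (Function('U')(W) = Mul(1896, Add(W, W)) = Mul(1896, Mul(2, W)) = Mul(3792, W))
Add(Mul(3501018, Pow(-1249222, -1)), Mul(Function('U')(p), Pow(379451, -1))) = Add(Mul(3501018, Pow(-1249222, -1)), Mul(Mul(3792, Rational(2209, 296)), Pow(379451, -1))) = Add(Mul(3501018, Rational(-1, 1249222)), Mul(Rational(1047066, 37), Rational(1, 379451))) = Add(Rational(-1750509, 624611), Rational(1047066, 14039687)) = Rational(-23922589509357, 8769342936757)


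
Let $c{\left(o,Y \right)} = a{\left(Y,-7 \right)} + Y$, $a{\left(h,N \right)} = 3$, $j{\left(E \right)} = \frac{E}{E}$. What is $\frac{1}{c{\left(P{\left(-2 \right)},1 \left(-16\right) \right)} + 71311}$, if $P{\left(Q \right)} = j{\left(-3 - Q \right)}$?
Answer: $\frac{1}{71298} \approx 1.4026 \cdot 10^{-5}$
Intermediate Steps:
$j{\left(E \right)} = 1$
$P{\left(Q \right)} = 1$
$c{\left(o,Y \right)} = 3 + Y$
$\frac{1}{c{\left(P{\left(-2 \right)},1 \left(-16\right) \right)} + 71311} = \frac{1}{\left(3 + 1 \left(-16\right)\right) + 71311} = \frac{1}{\left(3 - 16\right) + 71311} = \frac{1}{-13 + 71311} = \frac{1}{71298}$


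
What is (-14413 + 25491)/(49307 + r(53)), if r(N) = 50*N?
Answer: 11078/51957 ≈ 0.21321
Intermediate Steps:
(-14413 + 25491)/(49307 + r(53)) = (-14413 + 25491)/(49307 + 50*53) = 11078/(49307 + 2650) = 11078/51957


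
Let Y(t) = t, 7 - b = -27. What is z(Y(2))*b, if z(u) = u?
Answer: 68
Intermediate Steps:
b = 34 (b = 7 - 1*(-27) = 7 + 27 = 34)
z(Y(2))*b = 2*34 = 68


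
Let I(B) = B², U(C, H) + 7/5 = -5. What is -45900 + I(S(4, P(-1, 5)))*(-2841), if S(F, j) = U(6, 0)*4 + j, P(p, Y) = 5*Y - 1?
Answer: -1329324/25 ≈ -53173.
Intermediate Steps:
P(p, Y) = -1 + 5*Y
U(C, H) = -32/5 (U(C, H) = -7/5 - 5 = -32/5)
S(F, j) = -128/5 + j (S(F, j) = -32/5*4 + j = -128/5 + j)
-45900 + I(S(4, P(-1, 5)))*(-2841) = -45900 + (-128/5 + (-1 + 5*5))²*(-2841) = -45900 + (-128/5 + (-1 + 25))²*(-2841) = -45900 + (-128/5 + 24)²*(-2841) = -45900 + (-8/5)²*(-2841) = -45900 + (64/25)*(-2841) = -45900 - 181824/25 = -1329324/25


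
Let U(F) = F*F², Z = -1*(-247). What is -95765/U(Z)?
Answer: -95765/15069223 ≈ -0.0063550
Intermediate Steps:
Z = 247
U(F) = F³
-95765/U(Z) = -95765/(247³) = -95765/15069223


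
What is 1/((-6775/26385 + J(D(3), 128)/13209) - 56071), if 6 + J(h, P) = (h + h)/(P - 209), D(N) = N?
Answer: -627335037/35175464231858 ≈ -1.7834e-5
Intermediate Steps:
J(h, P) = -6 + 2*h/(-209 + P) (J(h, P) = -6 + (h + h)/(P - 209) = -6 + (2*h)/(-209 + P) = -6 + 2*h/(-209 + P))
1/((-6775/26385 + J(D(3), 128)/13209) - 56071) = 1/((-6775/26385 + (2*(627 + 3 - 3*128)/(-209 + 128))/13209) - 56071) = 1/((-6775*1/26385 + (2*(627 + 3 - 384)/(-81))*(1/13209)) - 56071) = 1/((-1355/5277 + (2*(-1/81)*246)*(1/13209)) - 56071) = 1/((-1355/5277 - 164/27*1/13209) - 56071) = 1/((-1355/5277 - 164/356643) - 56071) = 1/(-161372231/627335037 - 56071) = 1/(-35175464231858/627335037) = -627335037/35175464231858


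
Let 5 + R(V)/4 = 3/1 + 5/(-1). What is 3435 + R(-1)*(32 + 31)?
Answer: 1671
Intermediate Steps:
R(V) = -28 (R(V) = -20 + 4*(3/1 + 5/(-1)) = -20 + 4*(3*1 + 5*(-1)) = -20 + 4*(3 - 5) = -20 + 4*(-2) = -20 - 8 = -28)
3435 + R(-1)*(32 + 31) = 3435 - 28*(32 + 31) = 3435 - 28*63 = 3435 - 1764 = 1671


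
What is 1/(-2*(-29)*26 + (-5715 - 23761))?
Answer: -1/27968 ≈ -3.5755e-5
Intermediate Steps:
1/(-2*(-29)*26 + (-5715 - 23761)) = 1/(58*26 - 29476) = 1/(1508 - 29476) = 1/(-27968) = -1/27968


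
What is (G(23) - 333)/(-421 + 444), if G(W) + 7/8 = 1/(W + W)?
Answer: -61429/4232 ≈ -14.515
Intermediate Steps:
G(W) = -7/8 + 1/(2*W) (G(W) = -7/8 + 1/(W + W) = -7/8 + 1/(2*W))
(G(23) - 333)/(-421 + 444) = ((⅛)*(4 - 7*23)/23 - 333)/(-421 + 444) = ((⅛)*(1/23)*(4 - 161) - 333)/23 = ((⅛)*(1/23)*(-157) - 333)*(1/23) = (-157/184 - 333)*(1/23) = -61429/184*1/23 = -61429/4232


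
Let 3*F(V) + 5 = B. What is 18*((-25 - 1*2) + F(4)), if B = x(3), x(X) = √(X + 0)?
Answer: -516 + 6*√3 ≈ -505.61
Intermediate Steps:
x(X) = √X
B = √3 ≈ 1.7320
F(V) = -5/3 + √3/3
18*((-25 - 1*2) + F(4)) = 18*((-25 - 1*2) + (-5/3 + √3/3)) = 18*((-25 - 2) + (-5/3 + √3/3)) = 18*(-27 + (-5/3 + √3/3)) = 18*(-86/3 + √3/3) = -516 + 6*√3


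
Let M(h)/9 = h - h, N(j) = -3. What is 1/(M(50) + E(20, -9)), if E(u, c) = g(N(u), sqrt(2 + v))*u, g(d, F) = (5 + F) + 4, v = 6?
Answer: 9/1460 - sqrt(2)/730 ≈ 0.0042271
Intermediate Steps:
g(d, F) = 9 + F
E(u, c) = u*(9 + 2*sqrt(2)) (E(u, c) = (9 + sqrt(2 + 6))*u = (9 + sqrt(8))*u = (9 + 2*sqrt(2))*u = u*(9 + 2*sqrt(2)))
M(h) = 0 (M(h) = 9*(h - h) = 9*0 = 0)
1/(M(50) + E(20, -9)) = 1/(0 + 20*(9 + 2*sqrt(2))) = 1/(0 + (180 + 40*sqrt(2))) = 1/(180 + 40*sqrt(2))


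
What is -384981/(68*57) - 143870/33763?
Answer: -237820239/2295884 ≈ -103.59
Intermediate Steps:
-384981/(68*57) - 143870/33763 = -384981/3876 - 143870*1/33763 = -384981*1/3876 - 143870/33763 = -128327/1292 - 143870/33763 = -237820239/2295884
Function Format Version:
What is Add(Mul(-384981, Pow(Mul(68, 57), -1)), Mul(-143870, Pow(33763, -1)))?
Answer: Rational(-237820239, 2295884) ≈ -103.59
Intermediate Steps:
Add(Mul(-384981, Pow(Mul(68, 57), -1)), Mul(-143870, Pow(33763, -1))) = Add(Mul(-384981, Pow(3876, -1)), Mul(-143870, Rational(1, 33763))) = Add(Mul(-384981, Rational(1, 3876)), Rational(-143870, 33763)) = Add(Rational(-128327, 1292), Rational(-143870, 33763)) = Rational(-237820239, 2295884)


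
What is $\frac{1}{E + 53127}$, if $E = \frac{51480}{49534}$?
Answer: $\frac{24767}{1315822149} \approx 1.8822 \cdot 10^{-5}$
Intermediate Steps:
$E = \frac{25740}{24767}$ ($E = 51480 \cdot \frac{1}{49534} = \frac{25740}{24767} \approx 1.0393$)
$\frac{1}{E + 53127} = \frac{1}{\frac{25740}{24767} + 53127} = \frac{1}{\frac{1315822149}{24767}} = \frac{24767}{1315822149}$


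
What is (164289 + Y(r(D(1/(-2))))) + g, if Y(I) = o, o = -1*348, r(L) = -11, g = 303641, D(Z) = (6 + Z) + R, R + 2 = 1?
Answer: 467582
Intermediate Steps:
R = -1 (R = -2 + 1 = -1)
D(Z) = 5 + Z (D(Z) = (6 + Z) - 1 = 5 + Z)
o = -348
Y(I) = -348
(164289 + Y(r(D(1/(-2))))) + g = (164289 - 348) + 303641 = 163941 + 303641 = 467582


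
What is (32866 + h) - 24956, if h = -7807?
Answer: 103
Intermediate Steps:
(32866 + h) - 24956 = (32866 - 7807) - 24956 = 25059 - 24956 = 103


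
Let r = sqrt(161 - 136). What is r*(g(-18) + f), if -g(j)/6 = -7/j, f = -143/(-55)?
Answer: 4/3 ≈ 1.3333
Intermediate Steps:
f = 13/5 (f = -143*(-1/55) = 13/5 ≈ 2.6000)
g(j) = 42/j (g(j) = -(-42)/j = 42/j)
r = 5 (r = sqrt(25) = 5)
r*(g(-18) + f) = 5*(42/(-18) + 13/5) = 5*(42*(-1/18) + 13/5) = 5*(-7/3 + 13/5) = 5*(4/15) = 4/3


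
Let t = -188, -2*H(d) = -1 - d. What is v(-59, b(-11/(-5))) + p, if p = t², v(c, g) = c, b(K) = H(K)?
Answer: 35285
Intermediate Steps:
H(d) = ½ + d/2 (H(d) = -(-1 - d)/2 = ½ + d/2)
b(K) = ½ + K/2
p = 35344 (p = (-188)² = 35344)
v(-59, b(-11/(-5))) + p = -59 + 35344 = 35285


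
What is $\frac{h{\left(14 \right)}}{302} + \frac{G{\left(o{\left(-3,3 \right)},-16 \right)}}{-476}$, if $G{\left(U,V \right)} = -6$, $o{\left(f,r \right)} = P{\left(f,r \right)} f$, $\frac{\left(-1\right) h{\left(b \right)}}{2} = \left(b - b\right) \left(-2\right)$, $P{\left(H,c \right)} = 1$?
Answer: $\frac{3}{238} \approx 0.012605$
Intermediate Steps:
$h{\left(b \right)} = 0$ ($h{\left(b \right)} = - 2 \left(b - b\right) \left(-2\right) = - 2 \cdot 0 \left(-2\right) = \left(-2\right) 0 = 0$)
$o{\left(f,r \right)} = f$ ($o{\left(f,r \right)} = 1 f = f$)
$\frac{h{\left(14 \right)}}{302} + \frac{G{\left(o{\left(-3,3 \right)},-16 \right)}}{-476} = \frac{0}{302} - \frac{6}{-476} = 0 \cdot \frac{1}{302} - - \frac{3}{238} = 0 + \frac{3}{238} = \frac{3}{238}$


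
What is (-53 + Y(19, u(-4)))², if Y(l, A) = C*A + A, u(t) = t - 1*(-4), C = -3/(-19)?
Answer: 2809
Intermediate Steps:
C = 3/19 (C = -3*(-1/19) = 3/19 ≈ 0.15789)
u(t) = 4 + t (u(t) = t + 4 = 4 + t)
Y(l, A) = 22*A/19 (Y(l, A) = 3*A/19 + A = 22*A/19)
(-53 + Y(19, u(-4)))² = (-53 + 22*(4 - 4)/19)² = (-53 + (22/19)*0)² = (-53 + 0)² = (-53)² = 2809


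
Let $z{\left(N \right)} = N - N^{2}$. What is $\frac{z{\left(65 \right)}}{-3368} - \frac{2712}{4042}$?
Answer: $\frac{480044}{850841} \approx 0.5642$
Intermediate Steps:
$\frac{z{\left(65 \right)}}{-3368} - \frac{2712}{4042} = \frac{65 \left(1 - 65\right)}{-3368} - \frac{2712}{4042} = 65 \left(1 - 65\right) \left(- \frac{1}{3368}\right) - \frac{1356}{2021} = 65 \left(-64\right) \left(- \frac{1}{3368}\right) - \frac{1356}{2021} = \left(-4160\right) \left(- \frac{1}{3368}\right) - \frac{1356}{2021} = \frac{520}{421} - \frac{1356}{2021} = \frac{480044}{850841}$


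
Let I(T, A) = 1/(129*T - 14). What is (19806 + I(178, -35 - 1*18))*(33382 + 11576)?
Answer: 10216887332631/11474 ≈ 8.9044e+8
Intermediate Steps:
I(T, A) = 1/(-14 + 129*T)
(19806 + I(178, -35 - 1*18))*(33382 + 11576) = (19806 + 1/(-14 + 129*178))*(33382 + 11576) = (19806 + 1/(-14 + 22962))*44958 = (19806 + 1/22948)*44958 = (454508089/22948)*44958 = 10216887332631/11474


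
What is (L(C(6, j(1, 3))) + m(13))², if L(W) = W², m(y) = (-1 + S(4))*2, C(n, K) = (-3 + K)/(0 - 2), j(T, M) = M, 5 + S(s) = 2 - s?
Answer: 256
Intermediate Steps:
S(s) = -3 - s (S(s) = -5 + (2 - s) = -3 - s)
C(n, K) = 3/2 - K/2 (C(n, K) = (-3 + K)/(-2) = (-3 + K)*(-½) = 3/2 - K/2)
m(y) = -16 (m(y) = (-1 + (-3 - 1*4))*2 = (-1 + (-3 - 4))*2 = (-1 - 7)*2 = -8*2 = -16)
(L(C(6, j(1, 3))) + m(13))² = ((3/2 - ½*3)² - 16)² = ((3/2 - 3/2)² - 16)² = (0² - 16)² = (0 - 16)² = (-16)² = 256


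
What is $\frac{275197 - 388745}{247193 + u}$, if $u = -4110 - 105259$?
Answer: $- \frac{28387}{34456} \approx -0.82386$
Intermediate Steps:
$u = -109369$
$\frac{275197 - 388745}{247193 + u} = \frac{275197 - 388745}{247193 - 109369} = - \frac{113548}{137824} = \left(-113548\right) \frac{1}{137824} = - \frac{28387}{34456}$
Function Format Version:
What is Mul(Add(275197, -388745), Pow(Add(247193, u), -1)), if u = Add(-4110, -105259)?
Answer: Rational(-28387, 34456) ≈ -0.82386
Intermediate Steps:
u = -109369
Mul(Add(275197, -388745), Pow(Add(247193, u), -1)) = Mul(Add(275197, -388745), Pow(Add(247193, -109369), -1)) = Mul(-113548, Pow(137824, -1)) = Mul(-113548, Rational(1, 137824)) = Rational(-28387, 34456)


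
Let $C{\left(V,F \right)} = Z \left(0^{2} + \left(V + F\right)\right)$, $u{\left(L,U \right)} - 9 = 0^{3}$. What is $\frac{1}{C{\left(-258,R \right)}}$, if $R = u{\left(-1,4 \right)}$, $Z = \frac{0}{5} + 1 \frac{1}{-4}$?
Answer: $\frac{4}{249} \approx 0.016064$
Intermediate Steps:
$Z = - \frac{1}{4}$ ($Z = 0 \cdot \frac{1}{5} + 1 \left(- \frac{1}{4}\right) = 0 - \frac{1}{4} = - \frac{1}{4} \approx -0.25$)
$u{\left(L,U \right)} = 9$ ($u{\left(L,U \right)} = 9 + 0^{3} = 9 + 0 = 9$)
$R = 9$
$C{\left(V,F \right)} = - \frac{F}{4} - \frac{V}{4}$ ($C{\left(V,F \right)} = - \frac{0^{2} + \left(V + F\right)}{4} = - \frac{0 + \left(F + V\right)}{4} = - \frac{F + V}{4} = - \frac{F}{4} - \frac{V}{4}$)
$\frac{1}{C{\left(-258,R \right)}} = \frac{1}{\left(- \frac{1}{4}\right) 9 - - \frac{129}{2}} = \frac{1}{- \frac{9}{4} + \frac{129}{2}} = \frac{1}{\frac{249}{4}} = \frac{4}{249}$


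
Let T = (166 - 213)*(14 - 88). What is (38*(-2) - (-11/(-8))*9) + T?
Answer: 27117/8 ≈ 3389.6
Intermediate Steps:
T = 3478 (T = -47*(-74) = 3478)
(38*(-2) - (-11/(-8))*9) + T = (38*(-2) - (-11/(-8))*9) + 3478 = (-76 - (-11*(-1/8))*9) + 3478 = (-76 - 11*9/8) + 3478 = (-76 - 1*99/8) + 3478 = (-76 - 99/8) + 3478 = -707/8 + 3478 = 27117/8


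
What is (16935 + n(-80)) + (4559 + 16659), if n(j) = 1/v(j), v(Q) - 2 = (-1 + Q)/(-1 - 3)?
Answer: 3395621/89 ≈ 38153.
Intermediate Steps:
v(Q) = 9/4 - Q/4 (v(Q) = 2 + (-1 + Q)/(-1 - 3) = 2 + (-1 + Q)/(-4) = 2 + (-1 + Q)*(-1/4) = 2 + (1/4 - Q/4) = 9/4 - Q/4)
n(j) = 1/(9/4 - j/4)
(16935 + n(-80)) + (4559 + 16659) = (16935 - 4/(-9 - 80)) + (4559 + 16659) = (16935 - 4/(-89)) + 21218 = (16935 - 4*(-1/89)) + 21218 = (16935 + 4/89) + 21218 = 1507219/89 + 21218 = 3395621/89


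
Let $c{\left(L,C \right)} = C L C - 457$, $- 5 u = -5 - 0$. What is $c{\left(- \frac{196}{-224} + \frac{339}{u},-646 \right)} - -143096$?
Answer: $\frac{283955829}{2} \approx 1.4198 \cdot 10^{8}$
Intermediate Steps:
$u = 1$ ($u = - \frac{-5 - 0}{5} = - \frac{-5 + 0}{5} = \left(- \frac{1}{5}\right) \left(-5\right) = 1$)
$c{\left(L,C \right)} = -457 + L C^{2}$ ($c{\left(L,C \right)} = L C^{2} - 457 = -457 + L C^{2}$)
$c{\left(- \frac{196}{-224} + \frac{339}{u},-646 \right)} - -143096 = \left(-457 + \left(- \frac{196}{-224} + \frac{339}{1}\right) \left(-646\right)^{2}\right) - -143096 = \left(-457 + \left(\left(-196\right) \left(- \frac{1}{224}\right) + 339 \cdot 1\right) 417316\right) + 143096 = \left(-457 + \left(\frac{7}{8} + 339\right) 417316\right) + 143096 = \left(-457 + \frac{2719}{8} \cdot 417316\right) + 143096 = \left(-457 + \frac{283670551}{2}\right) + 143096 = \frac{283669637}{2} + 143096 = \frac{283955829}{2}$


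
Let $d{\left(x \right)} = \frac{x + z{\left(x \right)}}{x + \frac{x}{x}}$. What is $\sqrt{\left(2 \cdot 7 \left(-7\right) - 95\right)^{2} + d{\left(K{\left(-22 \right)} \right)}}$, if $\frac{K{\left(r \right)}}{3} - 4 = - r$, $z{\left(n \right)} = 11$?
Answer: $\frac{2 \sqrt{58119510}}{79} \approx 193.0$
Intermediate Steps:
$K{\left(r \right)} = 12 - 3 r$ ($K{\left(r \right)} = 12 + 3 \left(- r\right) = 12 - 3 r$)
$d{\left(x \right)} = \frac{11 + x}{1 + x}$ ($d{\left(x \right)} = \frac{x + 11}{x + \frac{x}{x}} = \frac{11 + x}{x + 1} = \frac{11 + x}{1 + x}$)
$\sqrt{\left(2 \cdot 7 \left(-7\right) - 95\right)^{2} + d{\left(K{\left(-22 \right)} \right)}} = \sqrt{\left(2 \cdot 7 \left(-7\right) - 95\right)^{2} + \frac{11 + \left(12 - -66\right)}{1 + \left(12 - -66\right)}} = \sqrt{\left(14 \left(-7\right) - 95\right)^{2} + \frac{11 + \left(12 + 66\right)}{1 + \left(12 + 66\right)}} = \sqrt{\left(-98 - 95\right)^{2} + \frac{11 + 78}{1 + 78}} = \sqrt{\left(-193\right)^{2} + \frac{1}{79} \cdot 89} = \sqrt{37249 + \frac{1}{79} \cdot 89} = \sqrt{37249 + \frac{89}{79}} = \sqrt{\frac{2942760}{79}} = \frac{2 \sqrt{58119510}}{79}$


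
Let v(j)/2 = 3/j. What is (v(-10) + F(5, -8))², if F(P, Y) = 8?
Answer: 1369/25 ≈ 54.760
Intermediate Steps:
v(j) = 6/j (v(j) = 2*(3/j) = 6/j)
(v(-10) + F(5, -8))² = (6/(-10) + 8)² = (6*(-⅒) + 8)² = (-⅗ + 8)² = (37/5)² = 1369/25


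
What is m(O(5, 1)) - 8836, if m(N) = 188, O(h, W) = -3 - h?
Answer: -8648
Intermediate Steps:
m(O(5, 1)) - 8836 = 188 - 8836 = -8648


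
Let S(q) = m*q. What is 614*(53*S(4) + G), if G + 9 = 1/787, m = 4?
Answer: 405420516/787 ≈ 5.1515e+5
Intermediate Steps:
G = -7082/787 (G = -9 + 1/787 = -7082/787 ≈ -8.9987)
S(q) = 4*q
614*(53*S(4) + G) = 614*(53*(4*4) - 7082/787) = 614*(53*16 - 7082/787) = 614*(848 - 7082/787) = 614*(660294/787) = 405420516/787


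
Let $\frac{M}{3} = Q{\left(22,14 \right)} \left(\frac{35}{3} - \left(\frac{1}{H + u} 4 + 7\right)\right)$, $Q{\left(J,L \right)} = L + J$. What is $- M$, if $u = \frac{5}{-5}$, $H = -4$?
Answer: $- \frac{2952}{5} \approx -590.4$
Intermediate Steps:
$Q{\left(J,L \right)} = J + L$
$u = -1$ ($u = 5 \left(- \frac{1}{5}\right) = -1$)
$M = \frac{2952}{5}$ ($M = 3 \left(22 + 14\right) \left(\frac{35}{3} - \left(\frac{1}{-4 - 1} \cdot 4 + 7\right)\right) = 3 \cdot 36 \left(35 \cdot \frac{1}{3} - \left(\frac{1}{-5} \cdot 4 + 7\right)\right) = 3 \cdot 36 \left(\frac{35}{3} - \left(\left(- \frac{1}{5}\right) 4 + 7\right)\right) = 3 \cdot 36 \left(\frac{35}{3} - \left(- \frac{4}{5} + 7\right)\right) = 3 \cdot 36 \left(\frac{35}{3} - \frac{31}{5}\right) = 3 \cdot 36 \cdot \frac{82}{15} = 3 \cdot \frac{984}{5} = \frac{2952}{5} \approx 590.4$)
$- M = \left(-1\right) \frac{2952}{5} = - \frac{2952}{5}$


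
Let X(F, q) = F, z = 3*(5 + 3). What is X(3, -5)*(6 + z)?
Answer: 90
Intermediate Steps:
z = 24 (z = 3*8 = 24)
X(3, -5)*(6 + z) = 3*(6 + 24) = 3*30 = 90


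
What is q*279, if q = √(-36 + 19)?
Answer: 279*I*√17 ≈ 1150.3*I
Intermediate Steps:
q = I*√17 (q = √(-17) = I*√17 ≈ 4.1231*I)
q*279 = (I*√17)*279 = 279*I*√17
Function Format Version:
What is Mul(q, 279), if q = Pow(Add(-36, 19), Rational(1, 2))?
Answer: Mul(279, I, Pow(17, Rational(1, 2))) ≈ Mul(1150.3, I)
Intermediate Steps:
q = Mul(I, Pow(17, Rational(1, 2))) (q = Pow(-17, Rational(1, 2)) = Mul(I, Pow(17, Rational(1, 2))) ≈ Mul(4.1231, I))
Mul(q, 279) = Mul(Mul(I, Pow(17, Rational(1, 2))), 279) = Mul(279, I, Pow(17, Rational(1, 2)))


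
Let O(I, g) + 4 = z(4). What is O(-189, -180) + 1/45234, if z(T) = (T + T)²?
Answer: 2714041/45234 ≈ 60.000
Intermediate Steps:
z(T) = 4*T² (z(T) = (2*T)² = 4*T²)
O(I, g) = 60 (O(I, g) = -4 + 4*4² = -4 + 4*16 = -4 + 64 = 60)
O(-189, -180) + 1/45234 = 60 + 1/45234 = 2714041/45234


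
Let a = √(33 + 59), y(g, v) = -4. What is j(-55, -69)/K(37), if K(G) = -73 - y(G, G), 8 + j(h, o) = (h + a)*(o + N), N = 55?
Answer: -254/23 + 28*√23/69 ≈ -9.0974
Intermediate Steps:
a = 2*√23 (a = √92 = 2*√23 ≈ 9.5917)
j(h, o) = -8 + (55 + o)*(h + 2*√23) (j(h, o) = -8 + (h + 2*√23)*(o + 55) = -8 + (h + 2*√23)*(55 + o) = -8 + (55 + o)*(h + 2*√23))
K(G) = -69 (K(G) = -73 - 1*(-4) = -73 + 4 = -69)
j(-55, -69)/K(37) = (-8 + 55*(-55) + 110*√23 - 55*(-69) + 2*(-69)*√23)/(-69) = (-8 - 3025 + 110*√23 + 3795 - 138*√23)*(-1/69) = (762 - 28*√23)*(-1/69) = -254/23 + 28*√23/69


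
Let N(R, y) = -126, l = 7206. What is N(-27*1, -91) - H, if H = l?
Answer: -7332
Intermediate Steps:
H = 7206
N(-27*1, -91) - H = -126 - 1*7206 = -126 - 7206 = -7332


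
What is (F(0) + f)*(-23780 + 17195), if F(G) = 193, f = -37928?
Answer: 248484975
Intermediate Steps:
(F(0) + f)*(-23780 + 17195) = (193 - 37928)*(-23780 + 17195) = -37735*(-6585) = 248484975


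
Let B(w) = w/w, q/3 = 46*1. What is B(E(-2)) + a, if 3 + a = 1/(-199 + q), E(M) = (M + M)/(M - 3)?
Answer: -123/61 ≈ -2.0164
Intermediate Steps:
q = 138 (q = 3*(46*1) = 3*46 = 138)
E(M) = 2*M/(-3 + M) (E(M) = (2*M)/(-3 + M) = 2*M/(-3 + M))
B(w) = 1
a = -184/61 (a = -3 + 1/(-199 + 138) = -3 + 1/(-61) = -3 - 1/61 = -184/61 ≈ -3.0164)
B(E(-2)) + a = 1 - 184/61 = -123/61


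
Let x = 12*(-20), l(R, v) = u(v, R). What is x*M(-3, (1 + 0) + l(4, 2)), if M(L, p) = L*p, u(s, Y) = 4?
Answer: 3600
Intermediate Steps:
l(R, v) = 4
x = -240
x*M(-3, (1 + 0) + l(4, 2)) = -(-720)*((1 + 0) + 4) = -(-720)*(1 + 4) = -(-720)*5 = -240*(-15) = 3600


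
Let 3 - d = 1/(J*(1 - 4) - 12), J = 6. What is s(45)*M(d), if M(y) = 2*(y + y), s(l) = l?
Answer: 546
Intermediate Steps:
d = 91/30 (d = 3 - 1/(6*(1 - 4) - 12) = 3 - 1/(6*(-3) - 12) = 3 - 1/(-18 - 12) = 3 - 1/(-30) = 3 - 1*(-1/30) = 3 + 1/30 = 91/30 ≈ 3.0333)
M(y) = 4*y (M(y) = 2*(2*y) = 4*y)
s(45)*M(d) = 45*(4*(91/30)) = 45*(182/15) = 546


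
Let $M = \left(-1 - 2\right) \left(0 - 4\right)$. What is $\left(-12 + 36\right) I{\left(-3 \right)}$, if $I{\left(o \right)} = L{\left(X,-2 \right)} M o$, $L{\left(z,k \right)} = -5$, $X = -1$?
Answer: $4320$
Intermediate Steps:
$M = 12$ ($M = \left(-3\right) \left(-4\right) = 12$)
$I{\left(o \right)} = - 60 o$ ($I{\left(o \right)} = \left(-5\right) 12 o = - 60 o$)
$\left(-12 + 36\right) I{\left(-3 \right)} = \left(-12 + 36\right) \left(\left(-60\right) \left(-3\right)\right) = 24 \cdot 180 = 4320$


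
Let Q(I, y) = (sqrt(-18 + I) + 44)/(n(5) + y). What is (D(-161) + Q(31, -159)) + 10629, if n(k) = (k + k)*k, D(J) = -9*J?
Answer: 1316458/109 - sqrt(13)/109 ≈ 12078.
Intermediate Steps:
n(k) = 2*k**2 (n(k) = (2*k)*k = 2*k**2)
Q(I, y) = (44 + sqrt(-18 + I))/(50 + y) (Q(I, y) = (sqrt(-18 + I) + 44)/(2*5**2 + y) = (44 + sqrt(-18 + I))/(2*25 + y) = (44 + sqrt(-18 + I))/(50 + y))
(D(-161) + Q(31, -159)) + 10629 = (-9*(-161) + (44 + sqrt(-18 + 31))/(50 - 159)) + 10629 = (1449 + (44 + sqrt(13))/(-109)) + 10629 = (1449 - (44 + sqrt(13))/109) + 10629 = (1449 + (-44/109 - sqrt(13)/109)) + 10629 = (157897/109 - sqrt(13)/109) + 10629 = 1316458/109 - sqrt(13)/109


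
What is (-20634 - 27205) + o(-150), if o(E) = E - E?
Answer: -47839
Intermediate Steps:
o(E) = 0
(-20634 - 27205) + o(-150) = (-20634 - 27205) + 0 = -47839 + 0 = -47839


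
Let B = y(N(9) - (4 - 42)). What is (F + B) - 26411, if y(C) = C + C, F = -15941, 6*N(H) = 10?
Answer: -126818/3 ≈ -42273.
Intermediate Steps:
N(H) = 5/3 (N(H) = (⅙)*10 = 5/3)
y(C) = 2*C
B = 238/3 (B = 2*(5/3 - (4 - 42)) = 2*(5/3 - 1*(-38)) = 2*(5/3 + 38) = 2*(119/3) = 238/3 ≈ 79.333)
(F + B) - 26411 = (-15941 + 238/3) - 26411 = -47585/3 - 26411 = -126818/3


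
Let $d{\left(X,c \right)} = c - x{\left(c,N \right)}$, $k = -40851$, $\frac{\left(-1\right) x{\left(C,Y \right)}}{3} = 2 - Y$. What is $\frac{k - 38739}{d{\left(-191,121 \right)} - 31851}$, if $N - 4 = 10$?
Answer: $\frac{5685}{2269} \approx 2.5055$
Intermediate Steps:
$N = 14$ ($N = 4 + 10 = 14$)
$x{\left(C,Y \right)} = -6 + 3 Y$ ($x{\left(C,Y \right)} = - 3 \left(2 - Y\right) = -6 + 3 Y$)
$d{\left(X,c \right)} = -36 + c$ ($d{\left(X,c \right)} = c - \left(-6 + 3 \cdot 14\right) = c - \left(-6 + 42\right) = c - 36 = -36 + c$)
$\frac{k - 38739}{d{\left(-191,121 \right)} - 31851} = \frac{-40851 - 38739}{\left(-36 + 121\right) - 31851} = - \frac{79590}{85 - 31851} = - \frac{79590}{-31766} = \left(-79590\right) \left(- \frac{1}{31766}\right) = \frac{5685}{2269}$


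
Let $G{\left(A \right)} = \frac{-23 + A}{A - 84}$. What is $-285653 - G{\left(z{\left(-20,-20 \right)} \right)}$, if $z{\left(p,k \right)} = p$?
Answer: $- \frac{29707955}{104} \approx -2.8565 \cdot 10^{5}$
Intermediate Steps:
$G{\left(A \right)} = \frac{-23 + A}{-84 + A}$
$-285653 - G{\left(z{\left(-20,-20 \right)} \right)} = -285653 - \frac{-23 - 20}{-84 - 20} = -285653 - \frac{1}{-104} \left(-43\right) = -285653 - \left(- \frac{1}{104}\right) \left(-43\right) = -285653 - \frac{43}{104} = - \frac{29707955}{104}$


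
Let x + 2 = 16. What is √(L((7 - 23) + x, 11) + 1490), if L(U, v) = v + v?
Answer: 6*√42 ≈ 38.884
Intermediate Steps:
x = 14 (x = -2 + 16 = 14)
L(U, v) = 2*v
√(L((7 - 23) + x, 11) + 1490) = √(2*11 + 1490) = √(22 + 1490) = √1512 = 6*√42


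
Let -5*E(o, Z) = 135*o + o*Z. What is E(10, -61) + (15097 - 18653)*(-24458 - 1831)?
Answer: 93483536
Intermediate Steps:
E(o, Z) = -27*o - Z*o/5 (E(o, Z) = -(135*o + o*Z)/5 = -(135*o + Z*o)/5 = -27*o - Z*o/5)
E(10, -61) + (15097 - 18653)*(-24458 - 1831) = -⅕*10*(135 - 61) + (15097 - 18653)*(-24458 - 1831) = -⅕*10*74 - 3556*(-26289) = -148 + 93483684 = 93483536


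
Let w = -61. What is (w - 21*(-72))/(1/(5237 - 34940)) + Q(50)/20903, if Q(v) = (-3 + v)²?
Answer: -900899502650/20903 ≈ -4.3099e+7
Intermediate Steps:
(w - 21*(-72))/(1/(5237 - 34940)) + Q(50)/20903 = (-61 - 21*(-72))/(1/(5237 - 34940)) + (-3 + 50)²/20903 = (-61 + 1512)/(1/(-29703)) + 47²*(1/20903) = 1451/(-1/29703) + 2209*(1/20903) = 1451*(-29703) + 2209/20903 = -43099053 + 2209/20903 = -900899502650/20903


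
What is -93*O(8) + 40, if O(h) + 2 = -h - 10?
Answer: 1900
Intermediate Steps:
O(h) = -12 - h (O(h) = -2 + (-h - 10) = -2 + (-10 - h) = -12 - h)
-93*O(8) + 40 = -93*(-12 - 1*8) + 40 = -93*(-12 - 8) + 40 = -93*(-20) + 40 = 1860 + 40 = 1900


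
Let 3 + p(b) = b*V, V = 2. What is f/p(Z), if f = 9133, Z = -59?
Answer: -9133/121 ≈ -75.479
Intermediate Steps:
p(b) = -3 + 2*b (p(b) = -3 + b*2 = -3 + 2*b)
f/p(Z) = 9133/(-3 + 2*(-59)) = 9133/(-3 - 118) = 9133/(-121) = 9133*(-1/121) = -9133/121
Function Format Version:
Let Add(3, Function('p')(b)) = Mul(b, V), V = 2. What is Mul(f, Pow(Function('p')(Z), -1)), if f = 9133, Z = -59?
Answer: Rational(-9133, 121) ≈ -75.479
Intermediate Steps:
Function('p')(b) = Add(-3, Mul(2, b)) (Function('p')(b) = Add(-3, Mul(b, 2)) = Add(-3, Mul(2, b)))
Mul(f, Pow(Function('p')(Z), -1)) = Mul(9133, Pow(Add(-3, Mul(2, -59)), -1)) = Mul(9133, Pow(Add(-3, -118), -1)) = Mul(9133, Pow(-121, -1)) = Mul(9133, Rational(-1, 121)) = Rational(-9133, 121)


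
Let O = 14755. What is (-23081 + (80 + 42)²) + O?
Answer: 6558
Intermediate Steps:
(-23081 + (80 + 42)²) + O = (-23081 + (80 + 42)²) + 14755 = (-23081 + 122²) + 14755 = (-23081 + 14884) + 14755 = -8197 + 14755 = 6558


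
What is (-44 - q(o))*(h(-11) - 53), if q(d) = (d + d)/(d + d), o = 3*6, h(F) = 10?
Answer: 1935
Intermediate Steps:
o = 18
q(d) = 1 (q(d) = (2*d)/((2*d)) = (2*d)*(1/(2*d)) = 1)
(-44 - q(o))*(h(-11) - 53) = (-44 - 1*1)*(10 - 53) = (-44 - 1)*(-43) = -45*(-43) = 1935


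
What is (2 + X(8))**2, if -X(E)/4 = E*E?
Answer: 64516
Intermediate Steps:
X(E) = -4*E**2 (X(E) = -4*E*E = -4*E**2)
(2 + X(8))**2 = (2 - 4*8**2)**2 = (2 - 4*64)**2 = (2 - 256)**2 = (-254)**2 = 64516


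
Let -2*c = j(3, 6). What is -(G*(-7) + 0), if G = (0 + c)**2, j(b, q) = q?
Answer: 63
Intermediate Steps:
c = -3 (c = -1/2*6 = -3)
G = 9 (G = (0 - 3)**2 = (-3)**2 = 9)
-(G*(-7) + 0) = -(9*(-7) + 0) = -(-63 + 0) = -1*(-63) = 63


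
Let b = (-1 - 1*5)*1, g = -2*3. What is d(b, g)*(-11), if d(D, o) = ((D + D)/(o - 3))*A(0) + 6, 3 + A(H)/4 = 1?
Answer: 154/3 ≈ 51.333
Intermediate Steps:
A(H) = -8 (A(H) = -12 + 4*1 = -12 + 4 = -8)
g = -6
b = -6 (b = (-1 - 5)*1 = -6*1 = -6)
d(D, o) = 6 - 16*D/(-3 + o) (d(D, o) = ((D + D)/(o - 3))*(-8) + 6 = ((2*D)/(-3 + o))*(-8) + 6 = (2*D/(-3 + o))*(-8) + 6 = -16*D/(-3 + o) + 6 = 6 - 16*D/(-3 + o))
d(b, g)*(-11) = (2*(-9 - 8*(-6) + 3*(-6))/(-3 - 6))*(-11) = (2*(-9 + 48 - 18)/(-9))*(-11) = (2*(-1/9)*21)*(-11) = -14/3*(-11) = 154/3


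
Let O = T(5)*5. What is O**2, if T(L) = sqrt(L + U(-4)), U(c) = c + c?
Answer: -75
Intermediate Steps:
U(c) = 2*c
T(L) = sqrt(-8 + L) (T(L) = sqrt(L + 2*(-4)) = sqrt(L - 8) = sqrt(-8 + L))
O = 5*I*sqrt(3) (O = sqrt(-8 + 5)*5 = sqrt(-3)*5 = (I*sqrt(3))*5 = 5*I*sqrt(3) ≈ 8.6602*I)
O**2 = (5*I*sqrt(3))**2 = -75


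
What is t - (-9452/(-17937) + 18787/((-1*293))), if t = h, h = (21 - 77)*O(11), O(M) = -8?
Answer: 2688695351/5255541 ≈ 511.59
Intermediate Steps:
h = 448 (h = (21 - 77)*(-8) = -56*(-8) = 448)
t = 448
t - (-9452/(-17937) + 18787/((-1*293))) = 448 - (-9452/(-17937) + 18787/((-1*293))) = 448 - (-9452*(-1/17937) + 18787/(-293)) = 448 - (9452/17937 + 18787*(-1/293)) = 448 - (9452/17937 - 18787/293) = 448 - 1*(-334212983/5255541) = 448 + 334212983/5255541 = 2688695351/5255541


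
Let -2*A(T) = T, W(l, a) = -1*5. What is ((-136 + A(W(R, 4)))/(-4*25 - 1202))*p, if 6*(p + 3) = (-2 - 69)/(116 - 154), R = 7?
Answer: -54557/197904 ≈ -0.27567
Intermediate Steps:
W(l, a) = -5
A(T) = -T/2
p = -613/228 (p = -3 + ((-2 - 69)/(116 - 154))/6 = -3 + (-71/(-38))/6 = -3 + (-71*(-1/38))/6 = -3 + (⅙)*(71/38) = -3 + 71/228 = -613/228 ≈ -2.6886)
((-136 + A(W(R, 4)))/(-4*25 - 1202))*p = ((-136 - ½*(-5))/(-4*25 - 1202))*(-613/228) = ((-136 + 5/2)/(-100 - 1202))*(-613/228) = -267/2/(-1302)*(-613/228) = -267/2*(-1/1302)*(-613/228) = (89/868)*(-613/228) = -54557/197904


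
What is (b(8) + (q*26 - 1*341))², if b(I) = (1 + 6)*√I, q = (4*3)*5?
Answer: 1486353 + 34132*√2 ≈ 1.5346e+6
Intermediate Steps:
q = 60 (q = 12*5 = 60)
b(I) = 7*√I
(b(8) + (q*26 - 1*341))² = (7*√8 + (60*26 - 1*341))² = (7*(2*√2) + (1560 - 341))² = (14*√2 + 1219)² = (1219 + 14*√2)²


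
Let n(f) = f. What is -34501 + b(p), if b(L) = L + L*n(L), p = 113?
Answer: -21619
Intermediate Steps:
b(L) = L + L² (b(L) = L + L*L = L + L²)
-34501 + b(p) = -34501 + 113*(1 + 113) = -34501 + 113*114 = -34501 + 12882 = -21619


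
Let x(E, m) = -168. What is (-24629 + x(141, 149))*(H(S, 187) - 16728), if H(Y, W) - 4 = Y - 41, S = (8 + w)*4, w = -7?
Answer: 415622517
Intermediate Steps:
S = 4 (S = (8 - 7)*4 = 1*4 = 4)
H(Y, W) = -37 + Y (H(Y, W) = 4 + (Y - 41) = 4 + (-41 + Y) = -37 + Y)
(-24629 + x(141, 149))*(H(S, 187) - 16728) = (-24629 - 168)*((-37 + 4) - 16728) = -24797*(-33 - 16728) = -24797*(-16761) = 415622517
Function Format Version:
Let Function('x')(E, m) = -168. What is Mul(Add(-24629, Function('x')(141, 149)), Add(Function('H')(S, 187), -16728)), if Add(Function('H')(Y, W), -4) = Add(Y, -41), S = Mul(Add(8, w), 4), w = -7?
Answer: 415622517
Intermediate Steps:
S = 4 (S = Mul(Add(8, -7), 4) = Mul(1, 4) = 4)
Function('H')(Y, W) = Add(-37, Y) (Function('H')(Y, W) = Add(4, Add(Y, -41)) = Add(4, Add(-41, Y)) = Add(-37, Y))
Mul(Add(-24629, Function('x')(141, 149)), Add(Function('H')(S, 187), -16728)) = Mul(Add(-24629, -168), Add(Add(-37, 4), -16728)) = Mul(-24797, Add(-33, -16728)) = Mul(-24797, -16761) = 415622517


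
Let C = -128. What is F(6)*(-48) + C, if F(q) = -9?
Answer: 304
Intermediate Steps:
F(6)*(-48) + C = -9*(-48) - 128 = 432 - 128 = 304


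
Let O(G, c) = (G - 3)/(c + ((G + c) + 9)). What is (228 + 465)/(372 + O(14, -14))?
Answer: 3465/1849 ≈ 1.8740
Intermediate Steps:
O(G, c) = (-3 + G)/(9 + G + 2*c) (O(G, c) = (-3 + G)/(c + (9 + G + c)) = (-3 + G)/(9 + G + 2*c))
(228 + 465)/(372 + O(14, -14)) = (228 + 465)/(372 + (-3 + 14)/(9 + 14 + 2*(-14))) = 693/(372 + 11/(9 + 14 - 28)) = 693/(372 + 11/(-5)) = 693/(372 - ⅕*11) = 693/(372 - 11/5) = 693/(1849/5) = 693*(5/1849) = 3465/1849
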